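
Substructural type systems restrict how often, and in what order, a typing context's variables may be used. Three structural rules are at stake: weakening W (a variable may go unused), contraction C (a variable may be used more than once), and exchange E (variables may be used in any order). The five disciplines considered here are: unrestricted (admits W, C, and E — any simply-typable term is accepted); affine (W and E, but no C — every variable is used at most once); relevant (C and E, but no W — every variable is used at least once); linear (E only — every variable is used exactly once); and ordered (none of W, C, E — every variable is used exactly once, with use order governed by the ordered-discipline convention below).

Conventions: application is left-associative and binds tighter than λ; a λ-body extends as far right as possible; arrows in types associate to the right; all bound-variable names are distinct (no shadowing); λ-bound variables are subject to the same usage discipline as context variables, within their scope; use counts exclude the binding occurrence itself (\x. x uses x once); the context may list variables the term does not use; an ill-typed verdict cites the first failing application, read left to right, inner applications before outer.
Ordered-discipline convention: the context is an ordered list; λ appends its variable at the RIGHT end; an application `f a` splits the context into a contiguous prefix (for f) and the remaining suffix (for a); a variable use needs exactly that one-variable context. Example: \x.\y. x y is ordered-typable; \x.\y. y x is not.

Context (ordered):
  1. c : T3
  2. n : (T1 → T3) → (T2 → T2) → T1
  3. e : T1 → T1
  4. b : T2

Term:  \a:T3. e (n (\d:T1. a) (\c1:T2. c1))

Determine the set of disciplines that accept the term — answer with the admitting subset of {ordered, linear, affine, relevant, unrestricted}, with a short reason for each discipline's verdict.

accepted by: affine, unrestricted
variable uses: c: 0×, n: 1×, e: 1×, b: 0×, a (λ-bound): 1×, d (λ-bound): 0×, c1 (λ-bound): 1×
left-to-right use order: e, n, a, c1
typing: well-typed — term : T3 → T1
ordered: ✗ — unused: c, b, d — weakening required
linear: ✗ — unused: c, b, d — weakening required
affine: ✓ — c, n, e, b, a, d, c1: no repeats, contraction unneeded
relevant: ✗ — unused: c, b, d — weakening required
unrestricted: ✓ — typability at T3 → T1 is all that's needed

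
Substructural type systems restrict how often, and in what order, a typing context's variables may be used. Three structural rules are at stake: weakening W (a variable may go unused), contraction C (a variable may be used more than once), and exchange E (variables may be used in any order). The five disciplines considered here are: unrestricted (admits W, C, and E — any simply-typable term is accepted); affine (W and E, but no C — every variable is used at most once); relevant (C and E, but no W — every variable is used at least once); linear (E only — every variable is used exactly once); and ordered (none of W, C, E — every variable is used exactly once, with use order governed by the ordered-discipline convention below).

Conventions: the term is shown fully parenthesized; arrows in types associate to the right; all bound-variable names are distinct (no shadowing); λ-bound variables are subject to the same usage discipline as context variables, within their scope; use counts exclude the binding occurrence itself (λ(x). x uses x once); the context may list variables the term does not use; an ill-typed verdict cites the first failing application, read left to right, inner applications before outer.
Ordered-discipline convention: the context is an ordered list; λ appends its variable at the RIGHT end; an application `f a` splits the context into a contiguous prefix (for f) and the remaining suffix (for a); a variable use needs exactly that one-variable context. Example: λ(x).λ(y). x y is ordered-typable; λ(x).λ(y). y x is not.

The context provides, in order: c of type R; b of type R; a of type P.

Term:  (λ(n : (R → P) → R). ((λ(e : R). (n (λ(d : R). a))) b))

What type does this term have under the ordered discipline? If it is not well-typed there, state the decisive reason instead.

not well-typed under ordered — c, e, d left unused
variable uses: c=0; b=1; a=1; n (λ-bound)=1; e (λ-bound)=0; d (λ-bound)=0
uses in reading order: n, a, b
typing: ✓ — ((R → P) → R) → R
all disciplines: ordered ✗ | linear ✗ | affine ✓ | relevant ✗ | unrestricted ✓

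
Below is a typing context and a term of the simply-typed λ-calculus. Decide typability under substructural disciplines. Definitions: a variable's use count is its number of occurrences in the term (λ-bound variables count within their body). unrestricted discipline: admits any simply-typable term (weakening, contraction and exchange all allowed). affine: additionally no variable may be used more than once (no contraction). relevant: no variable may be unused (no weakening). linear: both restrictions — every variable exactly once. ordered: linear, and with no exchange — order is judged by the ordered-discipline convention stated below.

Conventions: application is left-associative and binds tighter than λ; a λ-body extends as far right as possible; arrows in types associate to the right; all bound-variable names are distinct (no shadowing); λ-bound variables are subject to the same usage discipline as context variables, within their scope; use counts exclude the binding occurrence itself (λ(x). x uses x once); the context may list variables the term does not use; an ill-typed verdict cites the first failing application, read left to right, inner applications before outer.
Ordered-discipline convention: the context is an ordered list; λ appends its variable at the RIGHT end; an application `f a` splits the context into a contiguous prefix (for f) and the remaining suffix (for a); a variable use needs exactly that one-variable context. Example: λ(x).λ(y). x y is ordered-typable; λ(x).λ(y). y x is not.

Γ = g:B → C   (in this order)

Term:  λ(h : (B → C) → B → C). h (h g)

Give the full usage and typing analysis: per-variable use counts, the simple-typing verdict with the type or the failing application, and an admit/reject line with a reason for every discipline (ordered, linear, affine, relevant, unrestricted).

counts: g ×1, h (bound) ×2
order of uses: h, h, g
typing: well-typed — term : ((B → C) → B → C) → B → C
ordered ✗ (uses contraction: h ×2)
linear ✗ (uses contraction: h ×2)
affine ✗ (uses contraction: h ×2)
relevant ✓ (none of g, h goes unused)
unrestricted ✓ (simply typable at ((B → C) → B → C) → B → C; W, C, E all held)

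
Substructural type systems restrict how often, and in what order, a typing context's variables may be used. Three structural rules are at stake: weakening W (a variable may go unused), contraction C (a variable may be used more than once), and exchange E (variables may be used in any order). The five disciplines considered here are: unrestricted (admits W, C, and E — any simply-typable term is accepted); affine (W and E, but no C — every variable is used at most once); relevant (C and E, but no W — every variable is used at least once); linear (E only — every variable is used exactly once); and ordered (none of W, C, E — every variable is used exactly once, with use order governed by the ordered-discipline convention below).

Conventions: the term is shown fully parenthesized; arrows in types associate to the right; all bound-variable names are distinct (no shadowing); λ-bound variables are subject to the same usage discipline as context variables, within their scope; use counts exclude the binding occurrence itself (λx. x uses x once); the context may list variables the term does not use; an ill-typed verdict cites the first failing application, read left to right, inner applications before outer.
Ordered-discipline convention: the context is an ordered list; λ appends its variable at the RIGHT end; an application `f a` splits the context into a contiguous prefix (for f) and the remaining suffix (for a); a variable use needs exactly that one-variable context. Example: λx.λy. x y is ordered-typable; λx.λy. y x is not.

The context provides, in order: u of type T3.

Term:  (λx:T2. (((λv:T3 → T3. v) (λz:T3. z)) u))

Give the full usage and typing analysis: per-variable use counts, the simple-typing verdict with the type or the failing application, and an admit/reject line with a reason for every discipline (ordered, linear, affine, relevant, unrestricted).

use counts: u: 1×; x (λ-bound): 0×; v (λ-bound): 1×; z (λ-bound): 1×
order of uses: v, z, u
typing: the term checks, with type T2 → T3
ordered: ✗ — needs weakening: x unused
linear: ✗ — needs weakening: x unused
affine: ✓ — no duplicate uses among u, x, v, z
relevant: ✗ — needs weakening: x unused
unrestricted: ✓ — well-typed at T2 → T3; no restrictions here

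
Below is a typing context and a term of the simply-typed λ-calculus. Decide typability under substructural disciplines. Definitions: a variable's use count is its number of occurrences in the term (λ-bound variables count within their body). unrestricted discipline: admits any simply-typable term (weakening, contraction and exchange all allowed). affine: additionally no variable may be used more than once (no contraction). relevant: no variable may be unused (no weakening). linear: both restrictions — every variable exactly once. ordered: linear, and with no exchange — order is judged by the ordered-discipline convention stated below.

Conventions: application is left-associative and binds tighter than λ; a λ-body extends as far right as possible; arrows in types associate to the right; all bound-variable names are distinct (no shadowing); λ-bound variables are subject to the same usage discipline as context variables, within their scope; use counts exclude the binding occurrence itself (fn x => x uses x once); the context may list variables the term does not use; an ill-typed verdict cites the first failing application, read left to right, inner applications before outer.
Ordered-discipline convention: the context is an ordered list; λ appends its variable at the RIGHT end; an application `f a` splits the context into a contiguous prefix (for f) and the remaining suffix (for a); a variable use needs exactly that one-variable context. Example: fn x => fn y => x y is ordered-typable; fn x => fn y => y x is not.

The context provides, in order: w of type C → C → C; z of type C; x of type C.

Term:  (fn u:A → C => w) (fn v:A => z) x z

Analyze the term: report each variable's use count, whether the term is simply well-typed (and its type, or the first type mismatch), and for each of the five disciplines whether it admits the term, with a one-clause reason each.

use counts: w=1, z=2, x=1, u (λ-bound)=0, v (λ-bound)=0
uses in reading order: w, z, x, z
typing: the term checks, with type C
ordered: ✗ — z ×2 used more than once (contraction); needs weakening: u, v unused
linear: ✗ — z ×2 used more than once (contraction); needs weakening: u, v unused
affine: ✗ — z ×2 used more than once (contraction)
relevant: ✗ — needs weakening: u, v unused
unrestricted: ✓ — simply typable at C; W, C, E all held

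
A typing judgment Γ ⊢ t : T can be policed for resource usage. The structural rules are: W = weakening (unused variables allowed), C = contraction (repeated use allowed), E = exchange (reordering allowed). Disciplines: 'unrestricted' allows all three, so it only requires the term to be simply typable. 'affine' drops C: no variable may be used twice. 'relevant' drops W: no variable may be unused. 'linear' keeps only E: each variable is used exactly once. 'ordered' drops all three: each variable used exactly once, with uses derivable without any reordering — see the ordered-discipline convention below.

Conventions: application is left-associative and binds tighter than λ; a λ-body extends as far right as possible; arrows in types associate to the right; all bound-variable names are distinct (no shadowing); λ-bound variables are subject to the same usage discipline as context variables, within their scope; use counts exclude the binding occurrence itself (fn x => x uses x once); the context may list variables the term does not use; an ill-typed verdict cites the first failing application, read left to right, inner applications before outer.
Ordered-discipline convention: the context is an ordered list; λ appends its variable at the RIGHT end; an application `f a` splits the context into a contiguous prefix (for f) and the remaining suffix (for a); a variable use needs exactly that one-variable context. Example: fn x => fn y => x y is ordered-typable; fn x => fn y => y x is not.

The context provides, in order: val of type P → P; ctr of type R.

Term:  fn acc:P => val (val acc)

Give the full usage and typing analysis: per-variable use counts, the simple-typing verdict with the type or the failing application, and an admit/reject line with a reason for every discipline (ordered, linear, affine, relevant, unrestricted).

usage: val ×2; ctr ×0; acc [bound] ×1
left-to-right use order: val, val, acc
typing: well-typed — term : P → P
ordered: ✗ — repeated use of val ×2; needs weakening: ctr unused
linear: ✗ — repeated use of val ×2; needs weakening: ctr unused
affine: ✗ — repeated use of val ×2
relevant: ✗ — needs weakening: ctr unused
unrestricted: ✓ — well-typed at P → P; no restrictions here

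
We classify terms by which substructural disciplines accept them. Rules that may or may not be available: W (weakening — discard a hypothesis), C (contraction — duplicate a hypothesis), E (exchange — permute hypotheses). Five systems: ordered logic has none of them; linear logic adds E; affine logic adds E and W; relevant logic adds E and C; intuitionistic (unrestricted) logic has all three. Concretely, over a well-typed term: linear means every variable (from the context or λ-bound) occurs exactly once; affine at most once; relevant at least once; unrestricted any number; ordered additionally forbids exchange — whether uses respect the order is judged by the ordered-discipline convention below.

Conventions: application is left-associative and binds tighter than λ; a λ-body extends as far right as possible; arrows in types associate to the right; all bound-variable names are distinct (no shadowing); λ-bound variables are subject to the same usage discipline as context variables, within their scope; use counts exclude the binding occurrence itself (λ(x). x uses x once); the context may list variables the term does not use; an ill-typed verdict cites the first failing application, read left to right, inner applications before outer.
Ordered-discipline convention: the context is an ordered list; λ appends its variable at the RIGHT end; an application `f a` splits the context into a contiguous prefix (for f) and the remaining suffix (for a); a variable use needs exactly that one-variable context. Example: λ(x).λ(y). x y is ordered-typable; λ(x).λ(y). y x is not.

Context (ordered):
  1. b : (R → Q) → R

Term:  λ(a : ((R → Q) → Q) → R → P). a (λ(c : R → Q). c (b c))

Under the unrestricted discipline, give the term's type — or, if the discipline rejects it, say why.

term : (((R → Q) → Q) → R → P) → R → P
usage: b: 1, a [bound]: 1, c [bound]: 2
use order (left to right): a, c, b, c
typing: ✓ — (((R → Q) → Q) → R → P) → R → P
summary: ordered ✗, linear ✗, affine ✗, relevant ✓, unrestricted ✓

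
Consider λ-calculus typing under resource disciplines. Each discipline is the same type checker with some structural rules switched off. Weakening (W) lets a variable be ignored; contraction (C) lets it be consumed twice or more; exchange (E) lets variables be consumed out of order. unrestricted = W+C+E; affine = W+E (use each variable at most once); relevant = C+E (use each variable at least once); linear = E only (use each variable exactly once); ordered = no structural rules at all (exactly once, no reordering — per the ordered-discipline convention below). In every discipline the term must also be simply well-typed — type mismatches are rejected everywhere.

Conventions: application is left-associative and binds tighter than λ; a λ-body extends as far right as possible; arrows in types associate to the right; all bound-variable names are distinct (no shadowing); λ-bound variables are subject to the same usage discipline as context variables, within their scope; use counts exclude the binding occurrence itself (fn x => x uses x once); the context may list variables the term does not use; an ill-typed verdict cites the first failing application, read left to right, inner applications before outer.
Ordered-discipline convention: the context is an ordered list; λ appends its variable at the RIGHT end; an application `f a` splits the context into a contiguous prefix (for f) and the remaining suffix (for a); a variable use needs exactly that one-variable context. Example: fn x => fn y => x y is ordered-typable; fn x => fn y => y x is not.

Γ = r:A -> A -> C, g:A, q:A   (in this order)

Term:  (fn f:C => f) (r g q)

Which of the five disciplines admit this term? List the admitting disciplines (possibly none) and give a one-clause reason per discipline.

admitted by: ordered, linear, affine, relevant, unrestricted
usage: r=1; g=1; q=1; f (bound)=1
use order (left to right): f, r, g, q
typing: the term checks, with type C
ordered ✓ (r, g, q, f: once each, no exchange needed)
linear ✓ (single use per variable (r, g, q, f))
affine ✓ (at most one use each (r, g, q, f))
relevant ✓ (every one of r, g, q, f appears)
unrestricted ✓ (simply typable at C; W, C, E all held)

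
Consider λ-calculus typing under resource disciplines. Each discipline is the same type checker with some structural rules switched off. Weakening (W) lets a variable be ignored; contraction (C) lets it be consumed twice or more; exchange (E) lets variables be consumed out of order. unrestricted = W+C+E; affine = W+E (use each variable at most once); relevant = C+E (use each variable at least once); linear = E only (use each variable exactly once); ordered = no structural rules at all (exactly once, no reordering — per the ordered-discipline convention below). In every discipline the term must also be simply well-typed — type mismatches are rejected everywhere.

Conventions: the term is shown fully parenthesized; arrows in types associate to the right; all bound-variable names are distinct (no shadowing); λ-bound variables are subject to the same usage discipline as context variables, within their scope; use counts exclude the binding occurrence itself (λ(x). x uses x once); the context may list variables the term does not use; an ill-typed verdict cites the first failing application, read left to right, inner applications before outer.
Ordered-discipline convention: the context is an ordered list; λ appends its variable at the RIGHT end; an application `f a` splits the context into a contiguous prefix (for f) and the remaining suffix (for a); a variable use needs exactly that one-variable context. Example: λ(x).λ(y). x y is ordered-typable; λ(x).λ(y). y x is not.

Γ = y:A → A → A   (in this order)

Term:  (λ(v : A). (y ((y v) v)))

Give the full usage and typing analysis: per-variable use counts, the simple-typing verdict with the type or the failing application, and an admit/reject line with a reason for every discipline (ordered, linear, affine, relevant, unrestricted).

variable uses: y ×2; v (λ-bound) ×2
left-to-right use order: y, y, v, v
typing: the term checks, with type A → A → A
ordered: ✗ — needs contraction — y ×2, v ×2
linear: ✗ — needs contraction — y ×2, v ×2
affine: ✗ — needs contraction — y ×2, v ×2
relevant: ✓ — every one of y, v appears
unrestricted: ✓ — simply typable at A → A → A; W, C, E all held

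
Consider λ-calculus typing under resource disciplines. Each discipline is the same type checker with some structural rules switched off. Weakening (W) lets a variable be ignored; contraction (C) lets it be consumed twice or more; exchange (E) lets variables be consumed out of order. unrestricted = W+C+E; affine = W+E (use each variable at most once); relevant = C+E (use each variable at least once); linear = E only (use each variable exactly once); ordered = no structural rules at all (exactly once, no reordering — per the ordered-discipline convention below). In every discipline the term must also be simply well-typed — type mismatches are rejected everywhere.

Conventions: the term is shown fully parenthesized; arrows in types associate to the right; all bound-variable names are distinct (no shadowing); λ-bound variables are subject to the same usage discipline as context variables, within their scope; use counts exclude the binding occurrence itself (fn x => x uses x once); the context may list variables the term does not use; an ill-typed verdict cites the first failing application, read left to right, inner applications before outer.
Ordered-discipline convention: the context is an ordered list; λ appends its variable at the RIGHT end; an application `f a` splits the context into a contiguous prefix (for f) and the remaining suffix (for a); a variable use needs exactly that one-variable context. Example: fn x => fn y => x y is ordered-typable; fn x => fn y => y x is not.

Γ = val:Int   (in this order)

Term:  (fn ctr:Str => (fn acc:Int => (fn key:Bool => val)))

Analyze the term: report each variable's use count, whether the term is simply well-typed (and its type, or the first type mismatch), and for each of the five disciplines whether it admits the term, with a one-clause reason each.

counts: val: 1, ctr (bound): 0, acc (bound): 0, key (bound): 0
use order (left to right): val
typing: well-typed — term : Str → Int → Bool → Int
ordered: ✗, ctr, acc, key never used (weakening)
linear: ✗, ctr, acc, key never used (weakening)
affine: ✓, no duplicate uses among val, ctr, acc, key
relevant: ✗, ctr, acc, key never used (weakening)
unrestricted: ✓, well-typed at Str → Int → Bool → Int; no restrictions here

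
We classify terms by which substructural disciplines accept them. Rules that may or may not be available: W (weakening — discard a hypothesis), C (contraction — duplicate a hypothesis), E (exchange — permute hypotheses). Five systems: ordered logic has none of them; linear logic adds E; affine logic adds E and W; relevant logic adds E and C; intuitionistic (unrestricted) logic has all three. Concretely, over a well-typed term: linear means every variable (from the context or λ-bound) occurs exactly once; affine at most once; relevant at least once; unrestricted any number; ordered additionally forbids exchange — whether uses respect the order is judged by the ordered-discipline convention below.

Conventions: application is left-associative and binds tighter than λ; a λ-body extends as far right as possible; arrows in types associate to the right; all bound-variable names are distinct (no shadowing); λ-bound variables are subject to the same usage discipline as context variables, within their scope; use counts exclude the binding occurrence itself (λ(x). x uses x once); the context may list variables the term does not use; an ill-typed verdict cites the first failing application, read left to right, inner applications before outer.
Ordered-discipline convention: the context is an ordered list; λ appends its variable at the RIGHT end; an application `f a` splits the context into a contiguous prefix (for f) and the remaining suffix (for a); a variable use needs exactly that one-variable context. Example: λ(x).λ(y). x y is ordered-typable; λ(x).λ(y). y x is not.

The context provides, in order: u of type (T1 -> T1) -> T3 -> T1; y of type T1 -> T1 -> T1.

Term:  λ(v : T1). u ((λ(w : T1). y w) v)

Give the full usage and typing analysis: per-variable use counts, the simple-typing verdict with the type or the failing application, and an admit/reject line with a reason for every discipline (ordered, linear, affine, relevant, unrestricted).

use counts: u: 1×; y: 1×; v (λ-bound): 1×; w (λ-bound): 1×
uses in reading order: u, y, w, v
typing: the term checks, with type T1 -> T3 -> T1
ordered: ✓ — single-use (u, y, v, w), ordered derivation ok
linear: ✓ — exactly-once usage across u, y, v, w
affine: ✓ — u, y, v, w: no repeats, contraction unneeded
relevant: ✓ — every one of u, y, v, w appears
unrestricted: ✓ — typability at T1 -> T3 -> T1 is all that's needed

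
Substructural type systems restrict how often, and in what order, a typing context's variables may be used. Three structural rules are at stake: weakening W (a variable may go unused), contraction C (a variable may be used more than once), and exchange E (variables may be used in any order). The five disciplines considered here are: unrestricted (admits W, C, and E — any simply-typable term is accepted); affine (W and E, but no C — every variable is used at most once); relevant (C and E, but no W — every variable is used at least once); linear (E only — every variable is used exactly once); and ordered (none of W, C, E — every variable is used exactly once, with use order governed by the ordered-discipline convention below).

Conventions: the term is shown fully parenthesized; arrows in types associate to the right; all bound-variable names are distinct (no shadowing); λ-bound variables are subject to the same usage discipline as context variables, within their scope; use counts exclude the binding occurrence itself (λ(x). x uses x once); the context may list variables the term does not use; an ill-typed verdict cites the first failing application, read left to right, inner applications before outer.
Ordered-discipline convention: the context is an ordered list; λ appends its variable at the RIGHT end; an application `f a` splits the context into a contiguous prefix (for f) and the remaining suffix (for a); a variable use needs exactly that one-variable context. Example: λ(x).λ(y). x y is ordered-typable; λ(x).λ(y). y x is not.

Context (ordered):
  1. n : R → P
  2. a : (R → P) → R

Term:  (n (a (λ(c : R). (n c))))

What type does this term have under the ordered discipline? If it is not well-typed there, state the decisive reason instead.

not well-typed under ordered — n ×2 used more than once (contraction)
usage: n: 2; a: 1; c (λ-bound): 1
order of uses: n, a, n, c
typing: ✓ — P
summary: ordered ✗, linear ✗, affine ✗, relevant ✓, unrestricted ✓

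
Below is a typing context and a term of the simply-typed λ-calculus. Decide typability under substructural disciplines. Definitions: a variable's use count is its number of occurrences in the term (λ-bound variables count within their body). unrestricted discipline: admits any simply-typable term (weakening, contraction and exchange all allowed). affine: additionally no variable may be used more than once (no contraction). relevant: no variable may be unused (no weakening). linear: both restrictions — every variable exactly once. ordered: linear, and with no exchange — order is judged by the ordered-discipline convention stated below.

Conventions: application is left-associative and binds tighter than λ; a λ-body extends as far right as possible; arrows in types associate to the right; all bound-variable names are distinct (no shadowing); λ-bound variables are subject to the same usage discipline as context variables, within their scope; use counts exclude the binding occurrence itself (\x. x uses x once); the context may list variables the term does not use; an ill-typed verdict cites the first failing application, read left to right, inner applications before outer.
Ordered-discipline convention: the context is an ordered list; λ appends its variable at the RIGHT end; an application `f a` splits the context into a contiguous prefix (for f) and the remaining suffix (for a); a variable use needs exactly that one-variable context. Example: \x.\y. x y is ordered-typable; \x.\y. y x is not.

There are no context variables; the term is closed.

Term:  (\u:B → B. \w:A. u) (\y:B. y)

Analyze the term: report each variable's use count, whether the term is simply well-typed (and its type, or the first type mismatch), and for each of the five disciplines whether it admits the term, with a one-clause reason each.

variable uses: u [bound]: 1×, w [bound]: 0×, y [bound]: 1×
order of uses: u, y
typing: well-typed at A → B → B
ordered ✗ (unused: w — weakening required)
linear ✗ (unused: w — weakening required)
affine ✓ (u, w, y: no repeats, contraction unneeded)
relevant ✗ (unused: w — weakening required)
unrestricted ✓ (simply typable at A → B → B; W, C, E all held)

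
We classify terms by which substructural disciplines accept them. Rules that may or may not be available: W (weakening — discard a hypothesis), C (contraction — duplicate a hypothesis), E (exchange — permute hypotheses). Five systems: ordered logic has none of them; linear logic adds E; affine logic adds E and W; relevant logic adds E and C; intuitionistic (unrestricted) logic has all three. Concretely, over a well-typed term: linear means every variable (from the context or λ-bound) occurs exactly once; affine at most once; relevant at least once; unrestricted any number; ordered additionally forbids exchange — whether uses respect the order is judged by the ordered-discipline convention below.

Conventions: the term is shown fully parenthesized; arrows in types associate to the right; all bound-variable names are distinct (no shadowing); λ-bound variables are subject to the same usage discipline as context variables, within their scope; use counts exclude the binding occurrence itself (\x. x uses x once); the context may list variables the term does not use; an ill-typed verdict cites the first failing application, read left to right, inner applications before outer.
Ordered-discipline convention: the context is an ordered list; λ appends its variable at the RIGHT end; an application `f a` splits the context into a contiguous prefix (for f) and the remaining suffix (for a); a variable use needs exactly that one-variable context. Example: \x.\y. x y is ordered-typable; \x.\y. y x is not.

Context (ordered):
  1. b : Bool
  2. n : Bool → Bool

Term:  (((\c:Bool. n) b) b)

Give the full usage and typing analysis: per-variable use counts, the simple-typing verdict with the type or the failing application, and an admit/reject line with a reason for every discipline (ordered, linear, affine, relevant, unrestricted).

variable uses: b ×2; n ×1; c (λ-bound) ×0
left-to-right use order: n, b, b
typing: the term checks, with type Bool
ordered: ✗, repeated use of b ×2; c left unused
linear: ✗, repeated use of b ×2; c left unused
affine: ✗, repeated use of b ×2
relevant: ✗, c left unused
unrestricted: ✓, typability at Bool is all that's needed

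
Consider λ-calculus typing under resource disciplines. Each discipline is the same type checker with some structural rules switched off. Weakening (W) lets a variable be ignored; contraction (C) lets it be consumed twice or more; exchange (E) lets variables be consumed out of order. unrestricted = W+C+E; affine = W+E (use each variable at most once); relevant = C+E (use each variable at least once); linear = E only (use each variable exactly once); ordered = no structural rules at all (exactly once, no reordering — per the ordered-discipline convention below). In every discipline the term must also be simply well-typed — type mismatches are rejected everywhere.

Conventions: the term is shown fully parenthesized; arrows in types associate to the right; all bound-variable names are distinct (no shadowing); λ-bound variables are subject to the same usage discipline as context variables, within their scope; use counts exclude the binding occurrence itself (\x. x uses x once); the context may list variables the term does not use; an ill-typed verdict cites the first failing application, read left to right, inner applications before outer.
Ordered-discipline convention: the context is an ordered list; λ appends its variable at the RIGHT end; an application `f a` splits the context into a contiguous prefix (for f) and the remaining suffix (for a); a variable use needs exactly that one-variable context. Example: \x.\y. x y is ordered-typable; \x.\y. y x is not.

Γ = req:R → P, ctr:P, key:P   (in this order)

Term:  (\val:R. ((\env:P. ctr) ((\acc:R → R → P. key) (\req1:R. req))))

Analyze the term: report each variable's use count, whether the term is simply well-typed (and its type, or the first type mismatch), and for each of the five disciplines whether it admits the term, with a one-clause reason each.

usage: req: 1, ctr: 1, key: 1, val (bound): 0, env (bound): 0, acc (bound): 0, req1 (bound): 0
uses in reading order: ctr, key, req
typing: the term checks, with type R → P
ordered ✗ (unused: val, env, acc, req1 — weakening required)
linear ✗ (unused: val, env, acc, req1 — weakening required)
affine ✓ (none of req, ctr, key, val, env, acc, req1 used more than once)
relevant ✗ (unused: val, env, acc, req1 — weakening required)
unrestricted ✓ (simply typable at R → P; W, C, E all held)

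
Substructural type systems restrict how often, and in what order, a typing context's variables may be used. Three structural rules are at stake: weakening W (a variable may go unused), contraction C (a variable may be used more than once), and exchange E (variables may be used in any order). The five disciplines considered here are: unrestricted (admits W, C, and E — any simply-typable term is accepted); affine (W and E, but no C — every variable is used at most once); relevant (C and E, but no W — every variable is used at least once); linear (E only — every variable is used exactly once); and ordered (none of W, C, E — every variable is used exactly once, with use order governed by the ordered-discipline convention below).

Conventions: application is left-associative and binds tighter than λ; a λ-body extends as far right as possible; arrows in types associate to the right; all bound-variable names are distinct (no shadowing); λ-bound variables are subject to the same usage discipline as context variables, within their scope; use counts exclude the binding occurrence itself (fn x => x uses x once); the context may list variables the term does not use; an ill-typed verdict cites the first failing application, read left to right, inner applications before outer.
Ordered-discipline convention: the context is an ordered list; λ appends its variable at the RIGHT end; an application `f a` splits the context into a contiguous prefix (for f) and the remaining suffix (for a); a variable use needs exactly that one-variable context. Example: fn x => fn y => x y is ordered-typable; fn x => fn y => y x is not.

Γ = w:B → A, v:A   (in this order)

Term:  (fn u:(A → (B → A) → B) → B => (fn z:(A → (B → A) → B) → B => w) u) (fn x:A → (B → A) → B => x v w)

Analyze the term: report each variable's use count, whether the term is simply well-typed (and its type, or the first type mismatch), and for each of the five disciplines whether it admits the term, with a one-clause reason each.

variable uses: w=2; v=1; u (λ-bound)=1; z (λ-bound)=0; x (λ-bound)=1
uses in reading order: w, u, x, v, w
typing: the term checks, with type B → A
ordered: ✗ — uses contraction: w ×2; z left unused
linear: ✗ — uses contraction: w ×2; z left unused
affine: ✗ — uses contraction: w ×2
relevant: ✗ — z left unused
unrestricted: ✓ — type-checks (B → A) and nothing is barred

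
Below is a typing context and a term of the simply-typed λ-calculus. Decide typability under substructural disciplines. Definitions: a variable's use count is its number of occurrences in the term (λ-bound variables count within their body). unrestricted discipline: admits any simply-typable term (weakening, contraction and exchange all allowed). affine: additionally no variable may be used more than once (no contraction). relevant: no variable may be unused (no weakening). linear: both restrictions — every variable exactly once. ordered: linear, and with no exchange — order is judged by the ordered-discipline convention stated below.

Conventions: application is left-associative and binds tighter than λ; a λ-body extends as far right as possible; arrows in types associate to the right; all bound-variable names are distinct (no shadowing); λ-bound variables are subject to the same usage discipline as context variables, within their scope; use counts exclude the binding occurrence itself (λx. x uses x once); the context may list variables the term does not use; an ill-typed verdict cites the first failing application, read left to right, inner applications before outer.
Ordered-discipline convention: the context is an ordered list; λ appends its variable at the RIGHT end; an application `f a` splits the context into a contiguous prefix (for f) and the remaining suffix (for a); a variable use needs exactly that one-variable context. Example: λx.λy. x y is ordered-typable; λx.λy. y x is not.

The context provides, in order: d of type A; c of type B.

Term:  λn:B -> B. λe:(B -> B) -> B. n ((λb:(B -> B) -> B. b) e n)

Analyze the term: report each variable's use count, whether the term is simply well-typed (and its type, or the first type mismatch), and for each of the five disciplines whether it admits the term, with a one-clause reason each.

counts: d: 0×, c: 0×, n (bound): 2×, e (bound): 1×, b (bound): 1×
left-to-right use order: n, b, e, n
typing: ✓ — (B -> B) -> ((B -> B) -> B) -> B
ordered ✗ (repeated use of n ×2; d, c left unused)
linear ✗ (repeated use of n ×2; d, c left unused)
affine ✗ (repeated use of n ×2)
relevant ✗ (d, c left unused)
unrestricted ✓ (well-typed at (B -> B) -> ((B -> B) -> B) -> B; no restrictions here)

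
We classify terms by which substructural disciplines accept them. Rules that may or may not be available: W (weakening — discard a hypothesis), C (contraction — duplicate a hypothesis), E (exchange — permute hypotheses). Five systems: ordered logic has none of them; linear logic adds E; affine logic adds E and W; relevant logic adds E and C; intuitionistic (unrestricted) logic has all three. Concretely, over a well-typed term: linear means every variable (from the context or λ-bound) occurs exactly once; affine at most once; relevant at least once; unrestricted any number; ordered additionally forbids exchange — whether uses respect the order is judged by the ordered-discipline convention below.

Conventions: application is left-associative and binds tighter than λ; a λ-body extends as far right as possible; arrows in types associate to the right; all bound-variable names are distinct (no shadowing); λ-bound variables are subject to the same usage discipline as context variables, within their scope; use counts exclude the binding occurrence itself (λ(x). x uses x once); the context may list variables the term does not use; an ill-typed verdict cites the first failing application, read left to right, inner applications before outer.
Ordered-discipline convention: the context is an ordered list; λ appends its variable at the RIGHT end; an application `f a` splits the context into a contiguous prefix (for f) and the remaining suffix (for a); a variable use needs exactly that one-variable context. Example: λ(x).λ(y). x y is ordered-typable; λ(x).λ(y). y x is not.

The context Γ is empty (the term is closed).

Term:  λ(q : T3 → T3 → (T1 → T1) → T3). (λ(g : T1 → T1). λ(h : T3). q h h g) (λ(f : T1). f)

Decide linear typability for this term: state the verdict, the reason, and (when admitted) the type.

no — repeated use of h ×2
counts: q (λ-bound) ×1, g (λ-bound) ×1, h (λ-bound) ×2, f (λ-bound) ×1
left-to-right use order: q, h, h, g, f
typing: well-typed at (T3 → T3 → (T1 → T1) → T3) → T3 → T3
all disciplines: ordered ✗, linear ✗, affine ✗, relevant ✓, unrestricted ✓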